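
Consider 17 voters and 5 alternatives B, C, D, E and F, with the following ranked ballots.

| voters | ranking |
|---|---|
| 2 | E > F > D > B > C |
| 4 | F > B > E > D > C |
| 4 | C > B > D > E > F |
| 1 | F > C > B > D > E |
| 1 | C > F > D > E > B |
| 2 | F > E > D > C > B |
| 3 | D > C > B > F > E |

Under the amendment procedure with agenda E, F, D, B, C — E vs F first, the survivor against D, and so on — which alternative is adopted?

F

Round 1: E vs F — 6–11, F advances.
Round 2: F vs D — 10–7, F advances.
Round 3: F vs B — 10–7, F advances.
Round 4: F vs C — 9–8, F advances.
The agenda winner is F.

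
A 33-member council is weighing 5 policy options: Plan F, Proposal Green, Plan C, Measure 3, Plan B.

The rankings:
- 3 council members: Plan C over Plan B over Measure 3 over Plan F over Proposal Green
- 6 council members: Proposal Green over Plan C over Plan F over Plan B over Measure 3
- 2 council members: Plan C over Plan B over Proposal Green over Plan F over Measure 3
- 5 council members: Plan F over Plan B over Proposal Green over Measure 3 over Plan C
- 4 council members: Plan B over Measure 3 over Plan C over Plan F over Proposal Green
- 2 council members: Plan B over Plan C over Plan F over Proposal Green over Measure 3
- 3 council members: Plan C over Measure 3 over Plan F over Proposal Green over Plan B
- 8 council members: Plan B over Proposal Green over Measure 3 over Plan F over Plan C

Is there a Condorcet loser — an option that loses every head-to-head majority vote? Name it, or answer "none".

none

Head-to-head results (33 council members):
Plan F vs Proposal Green: Plan F is ranked higher on 3+5+4+2+3 = 17 ballots, Proposal Green on 16. Plan F wins 17–16.
Plan F vs Plan C: Plan C, 20–13.
Plan F vs Measure 3: Measure 3, 18–15.
Plan F vs Plan B: Plan F preferred on 6+5+3 = 14 ballots; Plan B wins 19–14.
Proposal Green vs Plan C: Proposal Green preferred on 6+5+8 = 19 ballots; Proposal Green wins 19–14.
Proposal Green vs Measure 3: Proposal Green wins 23–10.
Proposal Green vs Plan B: 9 to 24, Plan B.
Plan C vs Measure 3: Plan C preferred on 3+6+2+2+3 = 16 ballots; Measure 3 wins 17–16.
Plan C–Plan B: Plan B 19–14.
Measure 3 vs Plan B: 3 to 30, Plan B.
Every option wins at least one matchup (Plan F beats Proposal Green; Proposal Green beats Plan C; Plan C beats Plan F; Measure 3 beats Plan F; Plan B beats Plan F), so there is no Condorcet loser.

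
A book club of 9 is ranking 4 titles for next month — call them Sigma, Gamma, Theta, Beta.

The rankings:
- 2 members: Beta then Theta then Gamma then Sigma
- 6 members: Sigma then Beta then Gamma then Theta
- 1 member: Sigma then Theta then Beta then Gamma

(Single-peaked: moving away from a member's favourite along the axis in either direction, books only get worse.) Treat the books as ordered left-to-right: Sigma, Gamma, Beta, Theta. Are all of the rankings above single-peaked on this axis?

no

Axis positions: Sigma=1, Gamma=2, Beta=3, Theta=4.
Group 1 (peak Beta at position 3): ranking walks positions 3-4-2-1, expanding outward from the peak — single-peaked.
Group 2: ranking walks positions 1-3-2-4; Beta is ranked above Gamma even though Gamma lies between Beta and the peak Sigma on the axis — preferences dip and rise again. Not single-peaked.
Group 3: ranking walks positions 1-4-3-2; Theta is ranked above Gamma even though Gamma lies between Theta and the peak Sigma on the axis — preferences dip and rise again. Not single-peaked.
Group 2 violates single-peakedness, so the profile is not single-peaked on this axis.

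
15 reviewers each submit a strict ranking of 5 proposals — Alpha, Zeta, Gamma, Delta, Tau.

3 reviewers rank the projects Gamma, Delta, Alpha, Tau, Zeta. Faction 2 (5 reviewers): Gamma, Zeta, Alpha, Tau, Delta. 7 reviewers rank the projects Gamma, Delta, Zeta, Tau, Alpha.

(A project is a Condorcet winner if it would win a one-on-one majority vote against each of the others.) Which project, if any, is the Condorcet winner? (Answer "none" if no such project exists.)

Check each pair by majority over 15 ballots:
Alpha vs Zeta: Zeta wins 12–3.
Alpha vs Gamma: Gamma wins 15–0.
Alpha–Delta: Delta 10–5.
Alpha vs Tau: Alpha, 8–7.
Zeta vs Gamma: Gamma wins 15–0.
Zeta vs Delta: Delta wins 10–5.
Zeta vs Tau: Zeta wins 12–3.
Gamma vs Delta: Gamma wins 15–0.
Gamma vs Tau: Gamma, 15–0.
Delta–Tau: Delta 10–5.
Gamma wins every pairwise contest, so Gamma is the Condorcet winner.

Gamma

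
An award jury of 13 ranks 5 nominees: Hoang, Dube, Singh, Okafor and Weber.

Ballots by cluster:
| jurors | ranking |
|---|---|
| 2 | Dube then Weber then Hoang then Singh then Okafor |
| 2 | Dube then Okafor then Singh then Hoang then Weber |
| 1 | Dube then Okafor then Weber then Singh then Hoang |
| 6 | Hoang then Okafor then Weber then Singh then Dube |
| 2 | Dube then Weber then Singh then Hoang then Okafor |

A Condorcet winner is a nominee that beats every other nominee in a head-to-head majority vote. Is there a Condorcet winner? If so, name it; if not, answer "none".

Dube

Pairwise majorities:
Hoang–Dube: Dube 7–6.
Hoang vs Singh: Hoang, 8–5.
Hoang vs Okafor: Hoang, 10–3.
Hoang vs Weber: Hoang wins 8–5.
Dube vs Singh: Dube, 7–6.
Dube vs Okafor: Dube, 7–6.
Dube vs Weber: Dube wins 7–6.
Singh vs Okafor: Okafor wins 9–4.
Singh–Weber: Weber 11–2.
Okafor–Weber: Okafor 9–4.
Dube beats each of Hoang, Singh, Okafor, Weber — Dube is the Condorcet winner.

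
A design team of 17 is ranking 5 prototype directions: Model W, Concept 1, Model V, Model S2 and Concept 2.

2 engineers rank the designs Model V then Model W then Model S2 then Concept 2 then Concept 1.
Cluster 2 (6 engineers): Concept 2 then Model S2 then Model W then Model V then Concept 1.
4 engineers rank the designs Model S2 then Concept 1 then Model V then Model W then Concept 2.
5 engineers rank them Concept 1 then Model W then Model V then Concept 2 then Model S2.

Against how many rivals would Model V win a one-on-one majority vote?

Model V against each rival (17 engineers):
Model V vs Model W: 2+4 = 6 for Model V, 11 for Model W — Model W by 11–6.
Model V vs Concept 1: Model V is ranked higher on 2+6 = 8 ballots, Concept 1 on 9. Concept 1 wins 9–8.
Model V vs Model S2: 7 to 10, Model S2.
Model V vs Concept 2: Model V wins 11–6.
Model V beats Concept 2; loses to Model W, Concept 1, Model S2 — 1 pairwise win.

1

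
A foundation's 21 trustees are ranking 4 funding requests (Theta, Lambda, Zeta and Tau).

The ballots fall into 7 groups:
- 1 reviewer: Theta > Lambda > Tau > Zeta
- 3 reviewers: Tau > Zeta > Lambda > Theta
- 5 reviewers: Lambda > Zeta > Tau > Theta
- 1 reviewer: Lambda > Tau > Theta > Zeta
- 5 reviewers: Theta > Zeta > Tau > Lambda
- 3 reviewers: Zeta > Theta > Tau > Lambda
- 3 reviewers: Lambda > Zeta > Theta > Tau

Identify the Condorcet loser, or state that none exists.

Pairwise majorities:
Theta–Lambda: Lambda 12–9.
Theta–Zeta: Zeta 14–7.
Theta vs Tau: Theta wins 12–9.
Lambda vs Zeta: Lambda is ranked higher on 1+5+1+3 = 10 ballots, Zeta on 11. Zeta wins 11–10.
Lambda vs Tau: Lambda is ranked higher on 1+5+1+3 = 10 ballots, Tau on 11. Tau wins 11–10.
Zeta vs Tau: Zeta preferred on 5+5+3+3 = 16 ballots; Zeta wins 16–5.
No project is winless: Theta beats Tau; Lambda beats Theta; Zeta beats Theta; Tau beats Lambda. There is no Condorcet loser.

none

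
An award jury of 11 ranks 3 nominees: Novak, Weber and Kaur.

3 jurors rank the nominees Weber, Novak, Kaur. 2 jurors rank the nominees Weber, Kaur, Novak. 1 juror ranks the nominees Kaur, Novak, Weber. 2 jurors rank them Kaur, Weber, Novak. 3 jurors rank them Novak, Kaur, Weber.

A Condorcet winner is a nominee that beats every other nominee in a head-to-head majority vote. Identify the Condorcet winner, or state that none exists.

none

Head-to-head results (11 jurors):
Novak vs Weber: 1+3 = 4 for Novak, 7 for Weber — Weber by 7–4.
Novak vs Kaur: Novak preferred on 3+3 = 6 ballots; Novak wins 6–5.
Weber vs Kaur: 5 to 6, Kaur.
Every nominee loses at least once (Novak loses to Weber; Weber loses to Kaur; Kaur loses to Novak). The majority relation contains the cycle Novak > Kaur > Weber > Novak, so there is no Condorcet winner.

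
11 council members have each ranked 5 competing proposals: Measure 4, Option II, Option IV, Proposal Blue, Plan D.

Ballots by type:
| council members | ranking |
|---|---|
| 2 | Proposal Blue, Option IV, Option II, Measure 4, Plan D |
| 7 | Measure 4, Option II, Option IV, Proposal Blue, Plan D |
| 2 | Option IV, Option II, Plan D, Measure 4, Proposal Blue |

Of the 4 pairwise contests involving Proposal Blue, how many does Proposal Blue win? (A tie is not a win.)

Proposal Blue against each rival (11 council members):
Proposal Blue vs Measure 4: Measure 4, 9–2.
Proposal Blue vs Option II: Proposal Blue preferred on 2 ballots; Option II wins 9–2.
Proposal Blue–Option IV: Option IV 9–2.
Proposal Blue vs Plan D: Proposal Blue wins 9–2.
Proposal Blue beats Plan D; loses to Measure 4, Option II, Option IV — 1 pairwise win.

1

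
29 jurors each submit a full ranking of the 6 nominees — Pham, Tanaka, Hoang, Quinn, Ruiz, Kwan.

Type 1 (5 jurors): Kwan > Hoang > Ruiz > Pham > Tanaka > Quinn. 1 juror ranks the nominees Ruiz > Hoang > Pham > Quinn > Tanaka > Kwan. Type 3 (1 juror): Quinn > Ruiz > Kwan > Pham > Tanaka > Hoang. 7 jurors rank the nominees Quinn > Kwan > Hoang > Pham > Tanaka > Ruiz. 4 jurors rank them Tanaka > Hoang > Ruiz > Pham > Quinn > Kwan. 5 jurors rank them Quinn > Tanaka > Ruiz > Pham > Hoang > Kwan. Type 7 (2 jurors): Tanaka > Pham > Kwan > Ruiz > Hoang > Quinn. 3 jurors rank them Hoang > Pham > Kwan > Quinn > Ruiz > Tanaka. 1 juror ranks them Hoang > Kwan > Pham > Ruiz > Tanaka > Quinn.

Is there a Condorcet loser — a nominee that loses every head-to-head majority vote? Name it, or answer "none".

Head-to-head results (29 jurors):
Pham vs Tanaka: Pham, 18–11.
Pham vs Hoang: Hoang wins 21–8.
Pham vs Quinn: 16 to 13, Pham.
Pham vs Ruiz: Ruiz, 16–13.
Pham vs Kwan: Pham, 15–14.
Tanaka vs Hoang: 12 to 17, Hoang.
Tanaka vs Quinn: 5+4+2+1 = 12 for Tanaka, 17 for Quinn — Quinn by 17–12.
Tanaka vs Ruiz: Tanaka preferred on 7+4+5+2 = 18 ballots; Tanaka wins 18–11.
Tanaka vs Kwan: 1+4+5+2 = 12 for Tanaka, 17 for Kwan — Kwan by 17–12.
Hoang vs Quinn: Hoang preferred on 5+1+4+2+3+1 = 16 ballots; Hoang wins 16–13.
Hoang vs Ruiz: 20 to 9, Hoang.
Hoang–Kwan: Kwan 15–14.
Quinn vs Ruiz: 1+7+5+3 = 16 for Quinn, 13 for Ruiz — Quinn by 16–13.
Quinn vs Kwan: Quinn wins 18–11.
Ruiz vs Kwan: 11 to 18, Kwan.
Each nominee has at least one pairwise win (Pham beats Tanaka; Tanaka beats Ruiz; Hoang beats Pham; Quinn beats Tanaka; Ruiz beats Pham; Kwan beats Tanaka) — no Condorcet loser.

none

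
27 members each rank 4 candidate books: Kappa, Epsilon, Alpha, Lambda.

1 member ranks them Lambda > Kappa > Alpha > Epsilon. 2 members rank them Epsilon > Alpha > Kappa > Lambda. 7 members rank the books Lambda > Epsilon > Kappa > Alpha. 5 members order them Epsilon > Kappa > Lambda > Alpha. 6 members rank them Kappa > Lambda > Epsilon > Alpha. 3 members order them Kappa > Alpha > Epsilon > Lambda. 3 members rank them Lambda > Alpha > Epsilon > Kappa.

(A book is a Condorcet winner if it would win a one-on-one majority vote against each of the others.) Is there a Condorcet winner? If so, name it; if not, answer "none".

none

Pairwise majorities:
Kappa–Epsilon: Epsilon 17–10.
Kappa vs Alpha: Kappa, 22–5.
Kappa vs Lambda: Kappa, 16–11.
Epsilon vs Alpha: Epsilon wins 20–7.
Epsilon–Lambda: Lambda 17–10.
Alpha vs Lambda: Lambda, 22–5.
No book is unbeaten: Kappa loses to Epsilon; Epsilon loses to Lambda; Alpha loses to Kappa; Lambda loses to Kappa. In particular Kappa beats Lambda beats Epsilon beats Kappa is a majority cycle — no Condorcet winner exists.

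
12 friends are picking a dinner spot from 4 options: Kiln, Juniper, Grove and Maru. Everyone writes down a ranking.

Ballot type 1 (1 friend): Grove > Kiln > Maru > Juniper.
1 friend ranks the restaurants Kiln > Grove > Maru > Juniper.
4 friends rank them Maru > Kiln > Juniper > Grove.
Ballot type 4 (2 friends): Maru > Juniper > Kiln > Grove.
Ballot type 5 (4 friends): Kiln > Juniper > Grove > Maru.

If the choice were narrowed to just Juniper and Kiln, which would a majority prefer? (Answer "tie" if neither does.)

Kiln

Ballots ranking Juniper above Kiln: 2.
Ballots ranking Kiln above Juniper: 12 − 2 = 10.
Kiln wins the head-to-head 10–2.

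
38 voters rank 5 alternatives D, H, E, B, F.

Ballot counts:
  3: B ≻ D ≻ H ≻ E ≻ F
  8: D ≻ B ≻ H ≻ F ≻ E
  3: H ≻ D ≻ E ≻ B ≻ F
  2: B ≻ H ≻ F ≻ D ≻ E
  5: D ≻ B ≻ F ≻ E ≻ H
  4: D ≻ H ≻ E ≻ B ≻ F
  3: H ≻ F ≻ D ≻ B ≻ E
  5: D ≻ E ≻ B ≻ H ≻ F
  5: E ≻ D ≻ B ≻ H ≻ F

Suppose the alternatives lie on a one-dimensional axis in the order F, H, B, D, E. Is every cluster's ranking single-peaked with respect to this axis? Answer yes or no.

no

Axis positions: F=1, H=2, B=3, D=4, E=5.
Cluster 1 (peak B at position 3): ranking walks positions 3-4-2-5-1, expanding outward from the peak — single-peaked.
Cluster 2 (peak D at position 4): ranking walks positions 4-3-2-1-5, expanding outward from the peak — single-peaked.
Cluster 3: ranking walks positions 2-4-5-3-1; D is ranked above B even though B lies between D and the peak H on the axis — preferences dip and rise again. Not single-peaked.
Cluster 4 (peak B at position 3): ranking walks positions 3-2-1-4-5, expanding outward from the peak — single-peaked.
Cluster 5: ranking walks positions 4-3-1-5-2; F is ranked above H even though H lies between F and the peak D on the axis — preferences dip and rise again. Not single-peaked.
Cluster 6: ranking walks positions 4-2-5-3-1; H is ranked above B even though B lies between H and the peak D on the axis — preferences dip and rise again. Not single-peaked.
Cluster 7: ranking walks positions 2-1-4-3-5; D is ranked above B even though B lies between D and the peak H on the axis — preferences dip and rise again. Not single-peaked.
Cluster 8 (peak D at position 4): ranking walks positions 4-5-3-2-1, expanding outward from the peak — single-peaked.
Cluster 9 (peak E at position 5): ranking walks positions 5-4-3-2-1, expanding outward from the peak — single-peaked.
Cluster 3 violates single-peakedness, so the profile is not single-peaked on this axis.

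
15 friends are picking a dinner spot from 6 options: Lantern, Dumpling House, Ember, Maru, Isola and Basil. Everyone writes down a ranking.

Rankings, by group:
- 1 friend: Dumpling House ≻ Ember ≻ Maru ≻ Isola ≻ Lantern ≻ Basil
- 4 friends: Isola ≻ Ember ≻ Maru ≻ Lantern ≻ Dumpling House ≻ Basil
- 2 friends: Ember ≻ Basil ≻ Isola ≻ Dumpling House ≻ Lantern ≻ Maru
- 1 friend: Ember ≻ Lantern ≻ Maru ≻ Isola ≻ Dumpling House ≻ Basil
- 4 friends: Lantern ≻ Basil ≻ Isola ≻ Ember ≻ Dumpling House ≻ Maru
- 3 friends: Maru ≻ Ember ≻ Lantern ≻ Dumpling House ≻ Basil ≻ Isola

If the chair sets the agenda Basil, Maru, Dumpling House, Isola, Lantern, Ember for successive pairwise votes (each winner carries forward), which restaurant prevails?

Ember

Round 1: Basil vs Maru — 6–9, Maru advances.
Round 2: Maru vs Dumpling House — 8–7, Maru advances.
Round 3: Maru vs Isola — 5–10, Isola advances.
Round 4: Isola vs Lantern — 7–8, Lantern advances.
Round 5: Lantern vs Ember — 4–11, Ember advances.
Ember survives the agenda.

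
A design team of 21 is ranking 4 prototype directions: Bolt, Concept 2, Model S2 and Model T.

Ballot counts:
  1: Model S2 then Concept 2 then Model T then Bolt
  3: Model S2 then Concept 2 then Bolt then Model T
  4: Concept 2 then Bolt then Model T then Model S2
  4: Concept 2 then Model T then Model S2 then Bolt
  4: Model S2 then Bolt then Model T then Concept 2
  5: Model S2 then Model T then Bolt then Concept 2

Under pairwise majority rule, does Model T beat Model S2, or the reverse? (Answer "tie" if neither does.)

Model S2

Ballots ranking Model T above Model S2: 4 + 4 = 8.
Ballots ranking Model S2 above Model T: 21 − 8 = 13.
Model S2 wins the head-to-head 13–8.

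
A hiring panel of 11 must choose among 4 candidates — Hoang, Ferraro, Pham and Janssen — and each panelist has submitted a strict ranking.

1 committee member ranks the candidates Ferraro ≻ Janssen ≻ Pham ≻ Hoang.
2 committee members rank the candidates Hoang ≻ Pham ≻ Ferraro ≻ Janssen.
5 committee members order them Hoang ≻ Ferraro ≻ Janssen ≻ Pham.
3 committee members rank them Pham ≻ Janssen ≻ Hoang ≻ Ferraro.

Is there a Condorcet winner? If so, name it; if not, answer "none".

Pairwise majorities:
Hoang vs Ferraro: Hoang, 10–1.
Hoang vs Pham: Hoang wins 7–4.
Hoang vs Janssen: Hoang, 7–4.
Ferraro vs Pham: Ferraro wins 6–5.
Ferraro–Janssen: Ferraro 8–3.
Pham vs Janssen: Janssen wins 6–5.
Hoang beats each of Ferraro, Pham, Janssen — Hoang is the Condorcet winner.

Hoang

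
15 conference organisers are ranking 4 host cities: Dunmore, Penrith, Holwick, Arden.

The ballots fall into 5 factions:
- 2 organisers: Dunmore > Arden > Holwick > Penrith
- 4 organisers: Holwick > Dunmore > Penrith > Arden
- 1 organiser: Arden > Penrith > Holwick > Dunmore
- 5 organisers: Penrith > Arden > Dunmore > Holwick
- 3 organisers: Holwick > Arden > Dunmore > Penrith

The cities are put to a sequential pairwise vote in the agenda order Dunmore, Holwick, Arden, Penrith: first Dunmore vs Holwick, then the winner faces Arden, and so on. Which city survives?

Round 1: Dunmore vs Holwick — 7–8, Holwick advances.
Round 2: Holwick vs Arden — 7–8, Arden advances.
Round 3: Arden vs Penrith — 6–9, Penrith advances.
The agenda winner is Penrith.

Penrith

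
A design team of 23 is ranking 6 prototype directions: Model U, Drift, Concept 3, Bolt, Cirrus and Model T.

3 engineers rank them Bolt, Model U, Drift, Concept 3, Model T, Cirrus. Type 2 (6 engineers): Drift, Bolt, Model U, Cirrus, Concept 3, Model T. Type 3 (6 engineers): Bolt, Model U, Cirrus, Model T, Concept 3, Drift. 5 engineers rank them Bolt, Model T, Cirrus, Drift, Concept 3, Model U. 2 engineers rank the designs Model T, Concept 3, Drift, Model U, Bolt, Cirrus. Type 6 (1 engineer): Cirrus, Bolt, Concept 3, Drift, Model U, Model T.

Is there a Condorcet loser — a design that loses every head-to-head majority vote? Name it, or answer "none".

Concept 3

Pairwise majorities:
Model U vs Drift: Model U is ranked higher on 3+6 = 9 ballots, Drift on 14. Drift wins 14–9.
Model U vs Concept 3: Model U wins 15–8.
Model U–Bolt: Bolt 21–2.
Model U–Cirrus: Model U 17–6.
Model U vs Model T: Model U is ranked higher on 3+6+6+1 = 16 ballots, Model T on 7. Model U wins 16–7.
Drift vs Concept 3: Drift wins 14–9.
Drift vs Bolt: 8 to 15, Bolt.
Drift–Cirrus: Cirrus 12–11.
Drift vs Model T: Drift is ranked higher on 3+6+1 = 10 ballots, Model T on 13. Model T wins 13–10.
Concept 3 vs Bolt: 2 for Concept 3, 21 for Bolt — Bolt by 21–2.
Concept 3 vs Cirrus: 3+2 = 5 for Concept 3, 18 for Cirrus — Cirrus by 18–5.
Concept 3 vs Model T: Model T wins 13–10.
Bolt vs Cirrus: Bolt wins 22–1.
Bolt vs Model T: 21 to 2, Bolt.
Cirrus–Model T: Cirrus 13–10.
Only Concept 3 has no wins; Concept 3 is the Condorcet loser.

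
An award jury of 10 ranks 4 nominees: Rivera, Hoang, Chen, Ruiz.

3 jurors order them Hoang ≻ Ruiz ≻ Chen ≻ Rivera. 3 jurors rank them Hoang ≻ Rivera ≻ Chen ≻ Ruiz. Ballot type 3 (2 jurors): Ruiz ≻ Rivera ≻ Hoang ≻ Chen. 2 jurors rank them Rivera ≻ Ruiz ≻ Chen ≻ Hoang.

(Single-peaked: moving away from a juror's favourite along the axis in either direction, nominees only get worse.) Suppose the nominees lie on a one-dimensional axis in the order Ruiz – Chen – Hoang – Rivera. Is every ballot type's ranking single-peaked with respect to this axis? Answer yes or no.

no

Axis positions: Ruiz=1, Chen=2, Hoang=3, Rivera=4.
Ballot type 1: ranking walks positions 3-1-2-4; Ruiz is ranked above Chen even though Chen lies between Ruiz and the peak Hoang on the axis — preferences dip and rise again. Not single-peaked.
Ballot type 2 (peak Hoang at position 3): ranking walks positions 3-4-2-1, expanding outward from the peak — single-peaked.
Ballot type 3: ranking walks positions 1-4-3-2; Rivera is ranked above Chen even though Chen lies between Rivera and the peak Ruiz on the axis — preferences dip and rise again. Not single-peaked.
Ballot type 4: ranking walks positions 4-1-2-3; Ruiz is ranked above Hoang even though Hoang lies between Ruiz and the peak Rivera on the axis — preferences dip and rise again. Not single-peaked.
Ballot type 1 violates single-peakedness, so the profile is not single-peaked on this axis.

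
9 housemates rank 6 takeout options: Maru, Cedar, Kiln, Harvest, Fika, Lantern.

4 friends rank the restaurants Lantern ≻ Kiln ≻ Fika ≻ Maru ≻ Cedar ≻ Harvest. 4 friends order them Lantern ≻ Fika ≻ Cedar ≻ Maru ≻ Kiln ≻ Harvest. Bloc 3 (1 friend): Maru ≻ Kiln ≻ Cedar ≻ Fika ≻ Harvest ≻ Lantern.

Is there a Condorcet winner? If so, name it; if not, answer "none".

Lantern

Head-to-head results (9 friends):
Maru vs Cedar: Maru, 5–4.
Maru–Kiln: Maru 5–4.
Maru vs Harvest: Maru, 9–0.
Maru vs Fika: Fika wins 8–1.
Maru vs Lantern: Lantern wins 8–1.
Cedar–Kiln: Kiln 5–4.
Cedar vs Harvest: Cedar wins 9–0.
Cedar vs Fika: Fika, 8–1.
Cedar–Lantern: Lantern 8–1.
Kiln vs Harvest: Kiln wins 9–0.
Kiln vs Fika: Kiln wins 5–4.
Kiln vs Lantern: Lantern wins 8–1.
Harvest vs Fika: Fika, 9–0.
Harvest vs Lantern: Lantern wins 8–1.
Fika vs Lantern: Lantern, 8–1.
Lantern wins every pairwise contest, so Lantern is the Condorcet winner.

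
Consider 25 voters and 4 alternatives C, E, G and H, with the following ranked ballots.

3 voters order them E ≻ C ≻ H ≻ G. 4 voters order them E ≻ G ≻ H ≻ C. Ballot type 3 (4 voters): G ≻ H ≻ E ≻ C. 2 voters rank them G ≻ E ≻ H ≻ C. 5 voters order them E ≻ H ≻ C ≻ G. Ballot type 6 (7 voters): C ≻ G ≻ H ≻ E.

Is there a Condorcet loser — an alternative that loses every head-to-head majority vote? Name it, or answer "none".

none

Pairwise majorities:
C vs E: C preferred on 7 ballots; E wins 18–7.
C vs G: C preferred on 3+5+7 = 15 ballots; C wins 15–10.
C vs H: C is ranked higher on 3+7 = 10 ballots, H on 15. H wins 15–10.
E vs G: 3+4+5 = 12 for E, 13 for G — G by 13–12.
E vs H: E wins 14–11.
G–H: G 17–8.
Each alternative has at least one pairwise win (C beats G; E beats C; G beats E; H beats C) — no Condorcet loser.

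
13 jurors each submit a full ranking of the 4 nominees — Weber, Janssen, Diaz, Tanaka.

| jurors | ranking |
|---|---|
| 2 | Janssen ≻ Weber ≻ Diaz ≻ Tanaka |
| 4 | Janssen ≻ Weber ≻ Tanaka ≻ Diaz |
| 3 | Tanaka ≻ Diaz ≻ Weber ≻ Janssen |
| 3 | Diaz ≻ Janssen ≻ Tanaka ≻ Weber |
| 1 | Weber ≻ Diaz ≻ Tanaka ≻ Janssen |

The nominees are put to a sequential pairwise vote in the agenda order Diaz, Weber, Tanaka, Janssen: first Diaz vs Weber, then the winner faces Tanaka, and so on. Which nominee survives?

Round 1: Diaz vs Weber — 6–7, Weber advances.
Round 2: Weber vs Tanaka — 7–6, Weber advances.
Round 3: Weber vs Janssen — 4–9, Janssen advances.
The agenda winner is Janssen.

Janssen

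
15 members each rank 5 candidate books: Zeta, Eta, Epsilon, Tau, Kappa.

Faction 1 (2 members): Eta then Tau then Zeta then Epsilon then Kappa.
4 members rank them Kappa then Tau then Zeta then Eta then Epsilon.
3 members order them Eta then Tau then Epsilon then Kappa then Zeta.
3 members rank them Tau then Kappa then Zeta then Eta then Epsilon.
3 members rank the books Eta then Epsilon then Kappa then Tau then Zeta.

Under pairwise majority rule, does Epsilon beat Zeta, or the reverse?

Zeta

Ballots ranking Epsilon above Zeta: 3 + 3 = 6.
Ballots ranking Zeta above Epsilon: 15 − 6 = 9.
Zeta wins the head-to-head 9–6.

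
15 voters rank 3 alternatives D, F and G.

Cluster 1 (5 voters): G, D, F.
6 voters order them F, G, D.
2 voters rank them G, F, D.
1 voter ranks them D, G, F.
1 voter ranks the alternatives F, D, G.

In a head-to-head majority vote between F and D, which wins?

F

Ballots ranking F above D: 6 + 2 + 1 = 9.
Ballots ranking D above F: 15 − 9 = 6.
F wins the head-to-head 9–6.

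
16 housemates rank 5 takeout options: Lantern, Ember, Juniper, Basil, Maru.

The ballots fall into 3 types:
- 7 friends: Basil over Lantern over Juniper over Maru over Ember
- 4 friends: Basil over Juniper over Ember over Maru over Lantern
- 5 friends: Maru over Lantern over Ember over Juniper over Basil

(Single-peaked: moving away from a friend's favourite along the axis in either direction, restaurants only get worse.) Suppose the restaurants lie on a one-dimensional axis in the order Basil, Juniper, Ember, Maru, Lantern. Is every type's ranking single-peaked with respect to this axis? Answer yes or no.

Axis positions: Basil=1, Juniper=2, Ember=3, Maru=4, Lantern=5.
Type 1: ranking walks positions 1-5-2-4-3; Lantern is ranked above Juniper even though Juniper lies between Lantern and the peak Basil on the axis — preferences dip and rise again. Not single-peaked.
Type 2 (peak Basil at position 1): ranking walks positions 1-2-3-4-5, expanding outward from the peak — single-peaked.
Type 3 (peak Maru at position 4): ranking walks positions 4-5-3-2-1, expanding outward from the peak — single-peaked.
Type 1 violates single-peakedness, so the profile is not single-peaked on this axis.

no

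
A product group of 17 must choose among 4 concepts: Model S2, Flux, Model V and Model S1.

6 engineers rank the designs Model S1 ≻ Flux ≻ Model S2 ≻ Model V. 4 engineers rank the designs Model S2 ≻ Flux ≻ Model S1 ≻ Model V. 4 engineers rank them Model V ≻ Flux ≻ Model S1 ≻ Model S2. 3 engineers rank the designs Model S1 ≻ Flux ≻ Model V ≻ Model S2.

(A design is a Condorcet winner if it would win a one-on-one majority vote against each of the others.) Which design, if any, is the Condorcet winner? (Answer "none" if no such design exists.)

Check each pair by majority over 17 ballots:
Model S2 vs Flux: Model S2 is ranked higher on 4 ballots, Flux on 13. Flux wins 13–4.
Model S2 vs Model V: 10 to 7, Model S2.
Model S2 vs Model S1: Model S2 is ranked higher on 4 ballots, Model S1 on 13. Model S1 wins 13–4.
Flux vs Model V: 13 to 4, Flux.
Flux vs Model S1: Flux preferred on 4+4 = 8 ballots; Model S1 wins 9–8.
Model V vs Model S1: 4 to 13, Model S1.
Model S1 beats each of Model S2, Flux, Model V — Model S1 is the Condorcet winner.

Model S1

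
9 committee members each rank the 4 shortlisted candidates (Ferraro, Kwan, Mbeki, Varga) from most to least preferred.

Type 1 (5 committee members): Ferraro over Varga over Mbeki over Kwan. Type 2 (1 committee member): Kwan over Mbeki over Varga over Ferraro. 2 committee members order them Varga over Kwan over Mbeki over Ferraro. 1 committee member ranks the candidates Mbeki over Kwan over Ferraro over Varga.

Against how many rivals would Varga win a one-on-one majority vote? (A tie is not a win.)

2

Varga against each rival (9 committee members):
Varga–Ferraro: Ferraro 6–3.
Varga vs Kwan: Varga is ranked higher on 5+2 = 7 ballots, Kwan on 2. Varga wins 7–2.
Varga vs Mbeki: Varga, 7–2.
Varga beats Kwan, Mbeki; loses to Ferraro — 2 pairwise wins.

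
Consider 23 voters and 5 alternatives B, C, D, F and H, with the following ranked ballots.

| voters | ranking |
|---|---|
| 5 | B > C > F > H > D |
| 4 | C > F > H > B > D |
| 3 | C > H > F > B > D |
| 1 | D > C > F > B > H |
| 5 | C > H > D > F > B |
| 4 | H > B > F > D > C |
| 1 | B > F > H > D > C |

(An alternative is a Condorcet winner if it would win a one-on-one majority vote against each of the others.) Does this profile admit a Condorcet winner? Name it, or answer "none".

Check each pair by majority over 23 ballots:
B vs C: B preferred on 5+4+1 = 10 ballots; C wins 13–10.
B vs D: 5+4+3+4+1 = 17 for B, 6 for D — B by 17–6.
B vs F: B preferred on 5+4+1 = 10 ballots; F wins 13–10.
B vs H: B preferred on 5+1+1 = 7 ballots; H wins 16–7.
C vs D: C is ranked higher on 5+4+3+5 = 17 ballots, D on 6. C wins 17–6.
C vs F: 18 to 5, C.
C vs H: C is ranked higher on 5+4+3+1+5 = 18 ballots, H on 5. C wins 18–5.
D vs F: D preferred on 1+5 = 6 ballots; F wins 17–6.
D vs H: 1 to 22, H.
F vs H: 11 to 12, H.
Only C has no losses; C is the Condorcet winner.

C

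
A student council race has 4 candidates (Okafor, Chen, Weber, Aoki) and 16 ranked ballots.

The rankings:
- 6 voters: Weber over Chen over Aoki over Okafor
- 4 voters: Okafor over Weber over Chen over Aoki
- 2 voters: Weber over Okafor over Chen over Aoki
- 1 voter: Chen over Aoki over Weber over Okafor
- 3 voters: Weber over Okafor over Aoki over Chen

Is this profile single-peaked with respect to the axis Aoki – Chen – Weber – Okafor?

Axis positions: Aoki=1, Chen=2, Weber=3, Okafor=4.
Group 1 (peak Weber at position 3): ranking walks positions 3-2-1-4, expanding outward from the peak — single-peaked.
Group 2 (peak Okafor at position 4): ranking walks positions 4-3-2-1, expanding outward from the peak — single-peaked.
Group 3 (peak Weber at position 3): ranking walks positions 3-4-2-1, expanding outward from the peak — single-peaked.
Group 4 (peak Chen at position 2): ranking walks positions 2-1-3-4, expanding outward from the peak — single-peaked.
Group 5: ranking walks positions 3-4-1-2; Aoki is ranked above Chen even though Chen lies between Aoki and the peak Weber on the axis — preferences dip and rise again. Not single-peaked.
Group 5 violates single-peakedness, so the profile is not single-peaked on this axis.

no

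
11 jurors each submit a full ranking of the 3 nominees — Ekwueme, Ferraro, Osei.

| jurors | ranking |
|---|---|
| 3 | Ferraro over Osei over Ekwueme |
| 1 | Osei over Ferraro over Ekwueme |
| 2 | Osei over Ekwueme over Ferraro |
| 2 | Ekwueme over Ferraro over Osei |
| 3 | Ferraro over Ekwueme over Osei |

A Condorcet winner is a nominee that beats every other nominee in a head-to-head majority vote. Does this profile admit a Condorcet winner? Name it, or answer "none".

Ferraro

Head-to-head results (11 jurors):
Ekwueme vs Ferraro: Ekwueme preferred on 2+2 = 4 ballots; Ferraro wins 7–4.
Ekwueme vs Osei: 2+3 = 5 for Ekwueme, 6 for Osei — Osei by 6–5.
Ferraro vs Osei: Ferraro is ranked higher on 3+2+3 = 8 ballots, Osei on 3. Ferraro wins 8–3.
Only Ferraro has no losses; Ferraro is the Condorcet winner.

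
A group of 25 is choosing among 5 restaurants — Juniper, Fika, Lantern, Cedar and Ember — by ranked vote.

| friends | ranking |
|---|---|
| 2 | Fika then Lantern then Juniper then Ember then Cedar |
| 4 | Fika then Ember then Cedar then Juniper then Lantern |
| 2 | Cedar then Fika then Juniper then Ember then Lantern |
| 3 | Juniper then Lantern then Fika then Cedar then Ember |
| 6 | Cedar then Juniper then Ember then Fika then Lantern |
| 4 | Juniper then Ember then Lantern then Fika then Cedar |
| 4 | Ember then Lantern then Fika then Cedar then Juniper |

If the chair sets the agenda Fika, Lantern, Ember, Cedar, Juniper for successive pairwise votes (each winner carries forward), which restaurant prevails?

Round 1: Fika vs Lantern — 14–11, Fika advances.
Round 2: Fika vs Ember — 11–14, Ember advances.
Round 3: Ember vs Cedar — 14–11, Ember advances.
Round 4: Ember vs Juniper — 8–17, Juniper advances.
The agenda winner is Juniper.

Juniper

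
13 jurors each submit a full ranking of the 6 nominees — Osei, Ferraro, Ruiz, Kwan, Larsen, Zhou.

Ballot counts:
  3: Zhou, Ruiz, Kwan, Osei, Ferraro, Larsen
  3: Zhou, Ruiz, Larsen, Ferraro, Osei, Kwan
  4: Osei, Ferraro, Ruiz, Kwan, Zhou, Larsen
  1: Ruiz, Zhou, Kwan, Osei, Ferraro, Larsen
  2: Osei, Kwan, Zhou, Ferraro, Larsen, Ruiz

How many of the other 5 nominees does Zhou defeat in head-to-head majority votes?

Zhou against each rival (13 jurors):
Zhou vs Osei: Zhou preferred on 3+3+1 = 7 ballots; Zhou wins 7–6.
Zhou–Ferraro: Zhou 9–4.
Zhou–Ruiz: Zhou 8–5.
Zhou vs Kwan: Zhou wins 7–6.
Zhou vs Larsen: 13 to 0, Zhou.
Zhou beats Osei, Ferraro, Ruiz, Kwan, Larsen — 5 pairwise wins.

5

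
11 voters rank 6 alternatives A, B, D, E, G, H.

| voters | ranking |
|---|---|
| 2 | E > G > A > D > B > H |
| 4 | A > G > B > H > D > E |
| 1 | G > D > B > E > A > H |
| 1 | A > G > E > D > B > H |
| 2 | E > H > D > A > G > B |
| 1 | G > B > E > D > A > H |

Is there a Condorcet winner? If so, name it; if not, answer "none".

none

Check each pair by majority over 11 ballots:
A–B: A 9–2.
A vs D: A wins 7–4.
A vs E: E wins 6–5.
A vs G: A wins 7–4.
A vs H: A wins 9–2.
B vs D: D, 6–5.
B vs E: B wins 6–5.
B vs G: G, 11–0.
B vs H: B, 9–2.
D–E: E 6–5.
D vs G: G, 9–2.
D vs H: H wins 6–5.
E vs G: G wins 7–4.
E–H: E 7–4.
G vs H: G wins 9–2.
No alternative is unbeaten: A loses to E; B loses to A; D loses to A; E loses to B; G loses to A; H loses to A. In particular A → B → E → A is a majority cycle — no Condorcet winner exists.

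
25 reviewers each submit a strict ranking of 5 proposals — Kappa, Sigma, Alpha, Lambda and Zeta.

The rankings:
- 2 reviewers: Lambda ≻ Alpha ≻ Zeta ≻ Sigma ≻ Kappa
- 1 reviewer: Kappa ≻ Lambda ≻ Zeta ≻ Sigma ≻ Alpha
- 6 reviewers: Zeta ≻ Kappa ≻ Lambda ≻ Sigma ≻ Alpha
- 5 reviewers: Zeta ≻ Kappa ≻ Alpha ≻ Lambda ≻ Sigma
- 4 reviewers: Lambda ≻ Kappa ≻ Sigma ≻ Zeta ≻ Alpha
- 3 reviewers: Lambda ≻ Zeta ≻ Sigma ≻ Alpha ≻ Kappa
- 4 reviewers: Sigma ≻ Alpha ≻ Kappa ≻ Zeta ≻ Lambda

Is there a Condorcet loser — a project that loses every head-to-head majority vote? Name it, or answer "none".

Alpha

Pairwise majorities:
Kappa vs Sigma: Kappa, 16–9.
Kappa vs Alpha: Kappa wins 16–9.
Kappa vs Lambda: Kappa wins 16–9.
Kappa vs Zeta: Zeta wins 16–9.
Sigma vs Alpha: Sigma wins 18–7.
Sigma vs Lambda: 4 to 21, Lambda.
Sigma vs Zeta: Zeta, 17–8.
Alpha vs Lambda: 9 to 16, Lambda.
Alpha vs Zeta: Zeta, 19–6.
Lambda vs Zeta: Lambda is ranked higher on 2+1+4+3 = 10 ballots, Zeta on 15. Zeta wins 15–10.
Alpha loses to every other project — it is the Condorcet loser.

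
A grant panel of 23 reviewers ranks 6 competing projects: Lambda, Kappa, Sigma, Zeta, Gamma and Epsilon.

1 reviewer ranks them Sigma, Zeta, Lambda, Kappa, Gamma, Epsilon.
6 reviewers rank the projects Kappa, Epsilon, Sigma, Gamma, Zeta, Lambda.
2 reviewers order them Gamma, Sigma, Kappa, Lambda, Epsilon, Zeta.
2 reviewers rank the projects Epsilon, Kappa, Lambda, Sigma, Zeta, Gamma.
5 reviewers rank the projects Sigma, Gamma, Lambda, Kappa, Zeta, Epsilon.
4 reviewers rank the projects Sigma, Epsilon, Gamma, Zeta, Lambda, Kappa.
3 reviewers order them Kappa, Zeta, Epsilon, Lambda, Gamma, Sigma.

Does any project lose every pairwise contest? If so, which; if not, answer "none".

Pairwise majorities:
Lambda vs Kappa: Kappa wins 13–10.
Lambda–Sigma: Sigma 18–5.
Lambda vs Zeta: 2+2+5 = 9 for Lambda, 14 for Zeta — Zeta by 14–9.
Lambda vs Gamma: 1+2+3 = 6 for Lambda, 17 for Gamma — Gamma by 17–6.
Lambda vs Epsilon: Lambda is ranked higher on 1+2+5 = 8 ballots, Epsilon on 15. Epsilon wins 15–8.
Kappa vs Sigma: Sigma, 12–11.
Kappa vs Zeta: 6+2+2+5+3 = 18 for Kappa, 5 for Zeta — Kappa by 18–5.
Kappa vs Gamma: Kappa, 12–11.
Kappa vs Epsilon: Kappa preferred on 1+6+2+5+3 = 17 ballots; Kappa wins 17–6.
Sigma vs Zeta: Sigma is ranked higher on 1+6+2+2+5+4 = 20 ballots, Zeta on 3. Sigma wins 20–3.
Sigma vs Gamma: Sigma preferred on 1+6+2+5+4 = 18 ballots; Sigma wins 18–5.
Sigma vs Epsilon: Sigma wins 12–11.
Zeta vs Gamma: Gamma wins 17–6.
Zeta vs Epsilon: Epsilon, 14–9.
Gamma vs Epsilon: Epsilon wins 15–8.
Lambda is beaten in every head-to-head and is the Condorcet loser.

Lambda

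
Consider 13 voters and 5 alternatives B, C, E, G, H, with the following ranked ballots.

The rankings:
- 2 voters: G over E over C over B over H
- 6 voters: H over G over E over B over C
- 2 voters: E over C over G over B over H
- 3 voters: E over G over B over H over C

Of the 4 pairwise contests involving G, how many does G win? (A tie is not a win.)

4

G against each rival (13 voters):
G vs B: G preferred on 2+6+2+3 = 13 ballots; G wins 13–0.
G vs C: G is ranked higher on 2+6+3 = 11 ballots, C on 2. G wins 11–2.
G vs E: G preferred on 2+6 = 8 ballots; G wins 8–5.
G vs H: 7 to 6, G.
G beats B, C, E, H — 4 pairwise wins.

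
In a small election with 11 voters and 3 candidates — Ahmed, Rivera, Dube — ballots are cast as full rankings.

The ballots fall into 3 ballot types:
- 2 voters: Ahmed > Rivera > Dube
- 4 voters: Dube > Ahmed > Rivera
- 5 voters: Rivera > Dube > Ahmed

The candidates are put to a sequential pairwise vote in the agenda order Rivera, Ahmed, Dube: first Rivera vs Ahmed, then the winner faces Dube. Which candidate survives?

Dube

Round 1: Rivera vs Ahmed — 5–6, Ahmed advances.
Round 2: Ahmed vs Dube — 2–9, Dube advances.
Dube survives the agenda.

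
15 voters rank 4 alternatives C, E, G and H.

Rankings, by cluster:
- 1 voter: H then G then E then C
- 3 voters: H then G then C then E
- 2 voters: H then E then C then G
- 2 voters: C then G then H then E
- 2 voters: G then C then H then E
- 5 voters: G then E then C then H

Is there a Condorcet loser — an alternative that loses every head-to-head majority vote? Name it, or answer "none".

Pairwise majorities:
C vs E: C is ranked higher on 3+2+2 = 7 ballots, E on 8. E wins 8–7.
C–G: G 11–4.
C vs H: C preferred on 2+2+5 = 9 ballots; C wins 9–6.
E vs G: 2 to 13, G.
E vs H: H wins 10–5.
G vs H: G wins 9–6.
Every alternative wins at least one matchup (C beats H; E beats C; G beats C; H beats E), so there is no Condorcet loser.

none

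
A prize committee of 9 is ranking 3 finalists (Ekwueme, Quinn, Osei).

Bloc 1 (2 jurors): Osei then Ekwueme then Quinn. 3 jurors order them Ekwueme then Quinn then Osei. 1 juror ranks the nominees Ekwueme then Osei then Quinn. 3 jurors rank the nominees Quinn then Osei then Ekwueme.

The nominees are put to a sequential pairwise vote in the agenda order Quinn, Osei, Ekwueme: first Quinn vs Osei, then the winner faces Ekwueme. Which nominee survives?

Round 1: Quinn vs Osei — 6–3, Quinn advances.
Round 2: Quinn vs Ekwueme — 3–6, Ekwueme advances.
Ekwueme survives the agenda.

Ekwueme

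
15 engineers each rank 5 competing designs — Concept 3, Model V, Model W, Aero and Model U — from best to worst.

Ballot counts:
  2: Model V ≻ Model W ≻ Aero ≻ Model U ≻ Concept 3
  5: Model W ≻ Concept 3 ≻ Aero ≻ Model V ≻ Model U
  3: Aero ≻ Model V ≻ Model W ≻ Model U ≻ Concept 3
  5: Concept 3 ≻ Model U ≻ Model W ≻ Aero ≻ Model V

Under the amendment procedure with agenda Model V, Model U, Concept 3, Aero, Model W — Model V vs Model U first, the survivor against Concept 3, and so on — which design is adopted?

Model W

Round 1: Model V vs Model U — 10–5, Model V advances.
Round 2: Model V vs Concept 3 — 5–10, Concept 3 advances.
Round 3: Concept 3 vs Aero — 10–5, Concept 3 advances.
Round 4: Concept 3 vs Model W — 5–10, Model W advances.
The agenda winner is Model W.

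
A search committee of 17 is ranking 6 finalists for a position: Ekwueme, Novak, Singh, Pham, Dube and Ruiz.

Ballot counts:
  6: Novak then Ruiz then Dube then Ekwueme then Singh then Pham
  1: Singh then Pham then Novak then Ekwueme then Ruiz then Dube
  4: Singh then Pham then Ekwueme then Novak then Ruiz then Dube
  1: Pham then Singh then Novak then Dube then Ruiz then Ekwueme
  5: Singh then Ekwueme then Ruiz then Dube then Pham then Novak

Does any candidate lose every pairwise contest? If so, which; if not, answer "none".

Head-to-head results (17 committee members):
Ekwueme vs Novak: Ekwueme is ranked higher on 4+5 = 9 ballots, Novak on 8. Ekwueme wins 9–8.
Ekwueme vs Singh: 6 for Ekwueme, 11 for Singh — Singh by 11–6.
Ekwueme vs Pham: Ekwueme is ranked higher on 6+5 = 11 ballots, Pham on 6. Ekwueme wins 11–6.
Ekwueme vs Dube: Ekwueme wins 10–7.
Ekwueme vs Ruiz: Ekwueme wins 10–7.
Novak–Singh: Singh 11–6.
Novak vs Pham: Novak is ranked higher on 6 ballots, Pham on 11. Pham wins 11–6.
Novak–Dube: Novak 12–5.
Novak vs Ruiz: Novak wins 12–5.
Singh vs Pham: Singh, 16–1.
Singh vs Dube: Singh, 11–6.
Singh vs Ruiz: Singh wins 11–6.
Pham–Dube: Dube 11–6.
Pham vs Ruiz: Ruiz wins 11–6.
Dube vs Ruiz: 1 to 16, Ruiz.
Each candidate has at least one pairwise win (Ekwueme beats Novak; Novak beats Dube; Singh beats Ekwueme; Pham beats Novak; Dube beats Pham; Ruiz beats Pham) — no Condorcet loser.

none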